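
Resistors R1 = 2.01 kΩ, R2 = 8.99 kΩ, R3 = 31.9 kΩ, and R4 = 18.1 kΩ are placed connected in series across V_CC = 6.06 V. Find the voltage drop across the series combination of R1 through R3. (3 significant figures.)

Total series resistance ΣR = 2.01 + 8.99 + 31.9 + 18.1 = 61.00 kΩ.
R_{R1..R3} = 2.01 + 8.99 + 31.9 = 42.90 kΩ.
Voltage divider: V = V_CC · (42.90 / 61.00) = 6.06 × 0.7033 = 4.262 V.

V ≈ 4.26 V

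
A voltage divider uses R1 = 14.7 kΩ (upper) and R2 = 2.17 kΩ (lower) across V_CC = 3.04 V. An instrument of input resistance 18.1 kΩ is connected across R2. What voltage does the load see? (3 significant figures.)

V_out ≈ 0.354 V

R2 ‖ R_L = (2.17 × 18.1)/(2.17 + 18.1) = 1.938 kΩ.
Now apply the divider: V_out = 3.04 × 0.1165 = 0.3541 V.
(Unloaded it would be 0.391 V; the load pulls it down.)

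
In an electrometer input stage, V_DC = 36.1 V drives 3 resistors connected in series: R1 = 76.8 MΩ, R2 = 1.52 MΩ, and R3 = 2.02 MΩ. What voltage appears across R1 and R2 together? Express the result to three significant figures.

V ≈ 35.2 V

ΣR = 76.8 + 1.52 + 2.02 = 80.34 MΩ.
R_{R1..R2} = 76.8 + 1.52 = 78.32 MΩ.
By the voltage-divider rule, V = 36.1 × 78.32/80.34 = 35.19 V.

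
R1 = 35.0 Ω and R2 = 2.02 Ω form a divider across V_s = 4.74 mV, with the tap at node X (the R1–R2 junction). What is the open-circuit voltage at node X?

V_th is the unloaded tap voltage: V_s · R2/(R1+R2) = 4.74 × 0.05457 = 0.2586 mV.

V_th ≈ 0.259 mV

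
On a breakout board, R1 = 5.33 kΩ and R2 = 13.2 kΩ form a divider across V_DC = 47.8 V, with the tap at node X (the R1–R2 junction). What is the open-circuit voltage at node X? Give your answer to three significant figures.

V_th is the unloaded tap voltage: V_DC · R2/(R1+R2) = 47.8 × 0.7124 = 34.05 V.

V_th ≈ 34.1 V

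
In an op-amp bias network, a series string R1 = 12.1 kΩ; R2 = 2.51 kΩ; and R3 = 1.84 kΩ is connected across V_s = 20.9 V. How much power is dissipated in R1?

Series current I = V_s/ΣR = 20.9/16.45 = 1.271 mA.
P = I²R = 1.614 × 12.1 = 19.53 mW.

P ≈ 19.5 mW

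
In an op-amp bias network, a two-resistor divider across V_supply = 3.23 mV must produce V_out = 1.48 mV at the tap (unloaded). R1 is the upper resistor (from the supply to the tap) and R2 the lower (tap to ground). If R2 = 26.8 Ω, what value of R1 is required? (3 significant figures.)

V_out/V_supply = R2/(R1+R2) = 0.4582.
R1 = R2·(1/k − 1) = 26.8 × 1.182 = 31.69 Ω.

R1 ≈ 31.7 Ω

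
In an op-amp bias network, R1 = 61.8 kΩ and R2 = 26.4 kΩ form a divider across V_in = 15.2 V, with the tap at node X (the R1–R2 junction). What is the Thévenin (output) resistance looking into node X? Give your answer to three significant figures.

With V_in suppressed (replaced by a short), R_th = R1 ‖ R2 = (61.80 × 26.4)/(61.80 + 26.4) = 18.50 kΩ.

R_th ≈ 18.5 kΩ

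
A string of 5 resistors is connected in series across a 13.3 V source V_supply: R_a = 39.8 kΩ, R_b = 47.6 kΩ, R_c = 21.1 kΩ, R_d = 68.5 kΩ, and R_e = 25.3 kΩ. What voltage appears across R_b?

Series total: ΣR = 39.8 + 47.6 + 21.1 + 68.5 + 25.3 = 202.3 kΩ.
Voltage divider: V = V_supply · (47.60 / 202.3) = 13.3 × 0.2353 = 3.129 V.

V ≈ 3.13 V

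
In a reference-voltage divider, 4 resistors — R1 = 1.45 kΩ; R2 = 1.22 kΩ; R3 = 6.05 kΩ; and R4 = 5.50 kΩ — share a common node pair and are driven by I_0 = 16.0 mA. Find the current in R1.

ΣG = 1/1.45 + 1/1.22 + 1/6.05 + 1/5.50 = 1.856.
R1 takes the fraction G_k/ΣG = 0.6897/1.856 = 0.3715, so I = 16.0 × 0.3715 = 5.944 mA.

I ≈ 5.94 mA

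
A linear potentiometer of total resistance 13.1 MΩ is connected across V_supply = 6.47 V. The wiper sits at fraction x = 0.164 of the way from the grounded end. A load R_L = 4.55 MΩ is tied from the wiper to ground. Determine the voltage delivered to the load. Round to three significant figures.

V_out ≈ 0.761 V

The pot divides into 10.95 MΩ above the wiper and 2.148 MΩ below.
Lower segment in parallel with the load: 2.148 ‖ 4.55 = 1.459 MΩ.
Then V_out = V_supply · 1.459/(10.95 + 1.459) = 0.7608 V.
(Unloaded: V_out = x·V_supply = 1.06 V.)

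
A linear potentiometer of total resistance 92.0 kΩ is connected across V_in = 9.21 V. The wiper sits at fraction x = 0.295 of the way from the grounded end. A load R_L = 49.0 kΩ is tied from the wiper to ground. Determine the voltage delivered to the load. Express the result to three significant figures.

Split the track: R_lower = x·R_p = 27.14 kΩ, R_upper = (1−x)·R_p = 64.86 kΩ.
(x·R_p) ‖ R_L = 17.47 kΩ.
V_out = 9.21 × 17.47/(64.86 + 17.47) = 1.954 V.
(Unloaded: V_out = x·V_in = 2.72 V.)

V_out ≈ 1.95 V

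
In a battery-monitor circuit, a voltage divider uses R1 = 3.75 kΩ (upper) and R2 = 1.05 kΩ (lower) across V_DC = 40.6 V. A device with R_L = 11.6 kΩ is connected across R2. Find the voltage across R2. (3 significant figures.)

The load sits in parallel with R2, giving an effective lower resistance R2' = R2·R_L/(R2+R_L) = 0.9628 kΩ.
Now apply the divider: V_out = 40.6 × 0.2043 = 8.295 V.

V_out ≈ 8.29 V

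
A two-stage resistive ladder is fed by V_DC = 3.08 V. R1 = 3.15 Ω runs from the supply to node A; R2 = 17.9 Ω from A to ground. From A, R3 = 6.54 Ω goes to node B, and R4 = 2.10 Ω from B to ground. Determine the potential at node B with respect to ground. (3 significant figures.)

V_B ≈ 0.486 V

Node A sees R2 in parallel with the series input of stage 2, R3 + R4 = 8.640 Ω.
R2 ‖ (R3+R4) = 5.827 Ω.
V_A = 3.08 × 5.827/(3.15 + 5.827) = 1.999 V.
Then the unloaded second divider: V_B = V_A × R4/(R3+R4) = 1.999 × 0.2431 = 0.4859 V.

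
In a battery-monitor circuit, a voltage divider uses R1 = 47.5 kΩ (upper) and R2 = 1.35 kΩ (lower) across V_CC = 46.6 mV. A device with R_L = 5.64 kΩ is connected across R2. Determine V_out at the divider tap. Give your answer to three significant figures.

V_out ≈ 1.04 mV

First combine the lower leg with the load: R2 ‖ R_L = 1.089 kΩ.
Voltage divider with the loaded lower leg: V_out = 46.6 × 1.089/(47.5 + 1.089) = 46.6 × 0.02242 = 1.045 mV.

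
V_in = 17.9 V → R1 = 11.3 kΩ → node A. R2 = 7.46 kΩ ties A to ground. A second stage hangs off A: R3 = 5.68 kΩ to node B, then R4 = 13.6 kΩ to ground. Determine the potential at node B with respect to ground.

Node A sees R2 in parallel with the series input of stage 2, R3 + R4 = 19.28 kΩ.
Effective lower resistance at A: R2 ‖ 19.28 = 5.379 kΩ.
So V_A = 17.9 × 0.3225 = 5.773 V.
V_B = V_A × 0.7054 = 4.072 V.

V_B ≈ 4.07 V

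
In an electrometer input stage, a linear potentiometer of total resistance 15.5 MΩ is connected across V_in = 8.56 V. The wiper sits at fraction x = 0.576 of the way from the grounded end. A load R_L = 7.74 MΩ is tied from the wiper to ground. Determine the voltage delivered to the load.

V_out ≈ 3.31 V

Split the track: R_lower = x·R_p = 8.928 MΩ, R_upper = (1−x)·R_p = 6.572 MΩ.
Lower segment in parallel with the load: 8.928 ‖ 7.74 = 4.146 MΩ.
Loaded-divider output: V_out = 8.56 × 0.3868 = 3.311 V.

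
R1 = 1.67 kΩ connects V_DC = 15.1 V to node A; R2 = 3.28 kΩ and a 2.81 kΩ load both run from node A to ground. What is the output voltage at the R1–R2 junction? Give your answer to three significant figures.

The load sits in parallel with R2, giving an effective lower resistance R2' = R2·R_L/(R2+R_L) = 1.513 kΩ.
Then V_out = V_DC · R2'/(R1 + R2') = 15.1 × 1.513/3.183 = 7.179 V.
(Unloaded it would be 10.0 V; the load pulls it down.)

V_out ≈ 7.18 V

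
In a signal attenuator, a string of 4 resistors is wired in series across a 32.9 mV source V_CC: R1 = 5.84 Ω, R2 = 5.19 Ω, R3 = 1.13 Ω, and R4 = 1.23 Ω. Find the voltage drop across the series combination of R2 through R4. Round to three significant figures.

ΣR = 5.84 + 5.19 + 1.13 + 1.23 = 13.39 Ω.
R_{R2..R4} = 5.19 + 1.13 + 1.23 = 7.550 Ω.
V = V_CC · R/ΣR = 32.9 × 0.5639 = 18.55 mV.

V ≈ 18.6 mV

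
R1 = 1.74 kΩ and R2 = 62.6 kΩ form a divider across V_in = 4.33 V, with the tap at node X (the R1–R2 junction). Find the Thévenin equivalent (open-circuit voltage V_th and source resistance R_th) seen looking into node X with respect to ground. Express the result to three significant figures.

V_th ≈ 4.21 V, R_th ≈ 1.69 kΩ

V_th is the unloaded tap voltage: V_in · R2/(R1+R2) = 4.33 × 0.9730 = 4.213 V.
With V_in suppressed (replaced by a short), R_th = R1 ‖ R2 = (1.740 × 62.6)/(1.740 + 62.6) = 1.693 kΩ.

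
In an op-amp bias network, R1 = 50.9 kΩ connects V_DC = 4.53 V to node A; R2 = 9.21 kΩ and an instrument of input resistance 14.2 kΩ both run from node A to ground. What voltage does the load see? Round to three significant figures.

V_out ≈ 0.448 V

The load sits in parallel with R2, giving an effective lower resistance R2' = R2·R_L/(R2+R_L) = 5.587 kΩ.
Then V_out = V_DC · R2'/(R1 + R2') = 4.53 × 5.587/56.49 = 0.4480 V.
(Unloaded it would be 0.694 V; the load pulls it down.)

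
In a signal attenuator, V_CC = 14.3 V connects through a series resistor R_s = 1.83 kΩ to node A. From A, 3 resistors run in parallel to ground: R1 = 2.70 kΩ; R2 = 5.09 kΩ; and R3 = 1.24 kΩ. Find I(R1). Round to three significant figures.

Equivalent of the parallel group: R_p = 0.7282 kΩ.
V_A by voltage divider: V_A = 14.3 × 0.7282/(1.83 + 0.7282) = 4.070 V.
Branch current I = V_A/R1 = 4.070/2.70 = 1.508 mA.

I ≈ 1.51 mA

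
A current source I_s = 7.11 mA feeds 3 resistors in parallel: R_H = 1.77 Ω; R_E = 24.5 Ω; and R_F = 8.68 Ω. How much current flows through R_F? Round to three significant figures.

I ≈ 1.14 mA

ΣG = 1/1.77 + 1/24.5 + 1/8.68 = 0.7210.
R_F takes the fraction G_k/ΣG = 0.1152/0.7210 = 0.1598, so I = 7.11 × 0.1598 = 1.136 mA.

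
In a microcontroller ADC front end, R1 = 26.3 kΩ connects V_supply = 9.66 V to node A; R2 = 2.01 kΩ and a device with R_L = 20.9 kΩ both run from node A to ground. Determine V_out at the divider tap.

V_out ≈ 0.630 V

R2 ‖ R_L = (2.01 × 20.9)/(2.01 + 20.9) = 1.834 kΩ.
Then V_out = V_supply · R2'/(R1 + R2') = 9.66 × 1.834/28.13 = 0.6296 V.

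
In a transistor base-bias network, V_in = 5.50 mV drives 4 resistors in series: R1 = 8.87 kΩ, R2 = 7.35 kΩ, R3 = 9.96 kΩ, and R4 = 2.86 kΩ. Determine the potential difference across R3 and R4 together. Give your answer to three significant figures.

V ≈ 2.43 mV

Series total: ΣR = 8.87 + 7.35 + 9.96 + 2.86 = 29.04 kΩ.
R_{R3..R4} = 9.96 + 2.86 = 12.82 kΩ.
V = V_in · R/ΣR = 5.50 × 0.4415 = 2.428 mV.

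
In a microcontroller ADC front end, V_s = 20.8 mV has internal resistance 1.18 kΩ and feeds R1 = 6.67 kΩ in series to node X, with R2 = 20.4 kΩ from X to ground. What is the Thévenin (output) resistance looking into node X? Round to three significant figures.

R_th ≈ 5.67 kΩ

R1' = 1.18 + 6.67 = 7.850 kΩ (source resistance + R1).
Looking into X with the source shorted: R_th = R1'·R2/(R1'+R2) = 7.850 × 20.4/28.25 = 5.669 kΩ.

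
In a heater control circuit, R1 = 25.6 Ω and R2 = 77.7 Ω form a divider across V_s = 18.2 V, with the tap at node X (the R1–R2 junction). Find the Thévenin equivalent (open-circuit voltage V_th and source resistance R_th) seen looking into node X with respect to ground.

Open-circuit (no load on X): V_th = V_s · R2/(R1 + R2) = 18.2 × 77.7/(25.60 + 77.7) = 13.69 V.
Looking into X with the source shorted: R_th = R1·R2/(R1+R2) = 25.60 × 77.7/103.3 = 19.26 Ω.

V_th ≈ 13.7 V, R_th ≈ 19.3 Ω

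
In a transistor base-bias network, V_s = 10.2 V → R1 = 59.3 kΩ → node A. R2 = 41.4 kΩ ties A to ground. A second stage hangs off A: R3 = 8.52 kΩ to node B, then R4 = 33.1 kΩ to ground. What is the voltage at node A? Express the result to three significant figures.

V_A ≈ 2.64 V

Looking into the second stage from A: R3 + R4 = 41.62 kΩ appears in parallel with R2.
Effective lower resistance at A: R2 ‖ 41.62 = 20.75 kΩ.
So V_A = 10.2 × 0.2593 = 2.644 V.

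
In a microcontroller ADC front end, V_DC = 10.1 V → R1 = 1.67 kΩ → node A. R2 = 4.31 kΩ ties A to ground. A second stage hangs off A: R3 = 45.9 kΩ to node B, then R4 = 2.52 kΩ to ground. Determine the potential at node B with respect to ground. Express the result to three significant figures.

V_B ≈ 0.370 V

Node A sees R2 in parallel with the series input of stage 2, R3 + R4 = 48.42 kΩ.
R2 ‖ (R3+R4) = 3.958 kΩ.
First divider: V_A = V_DC · 3.958/(1.67 + 3.958) = 7.103 V.
Then the unloaded second divider: V_B = V_A × R4/(R3+R4) = 7.103 × 0.05204 = 0.3697 V.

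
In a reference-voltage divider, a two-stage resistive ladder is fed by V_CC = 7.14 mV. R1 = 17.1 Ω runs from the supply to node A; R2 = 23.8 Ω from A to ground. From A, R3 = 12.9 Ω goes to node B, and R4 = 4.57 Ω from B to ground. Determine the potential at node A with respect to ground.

Node A sees R2 in parallel with the series input of stage 2, R3 + R4 = 17.47 Ω.
Effective lower resistance at A: R2 ‖ 17.47 = 10.07 Ω.
First divider: V_A = V_CC · 10.07/(17.1 + 10.07) = 2.647 mV.

V_A ≈ 2.65 mV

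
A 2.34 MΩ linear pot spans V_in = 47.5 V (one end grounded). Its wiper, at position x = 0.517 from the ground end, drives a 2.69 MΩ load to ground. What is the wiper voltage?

V_out ≈ 20.2 V

Split the track: R_lower = x·R_p = 1.210 MΩ, R_upper = (1−x)·R_p = 1.130 MΩ.
Lower segment in parallel with the load: 1.210 ‖ 2.69 = 0.8345 MΩ.
V_out = 47.5 × 0.8345/(1.130 + 0.8345) = 20.18 V.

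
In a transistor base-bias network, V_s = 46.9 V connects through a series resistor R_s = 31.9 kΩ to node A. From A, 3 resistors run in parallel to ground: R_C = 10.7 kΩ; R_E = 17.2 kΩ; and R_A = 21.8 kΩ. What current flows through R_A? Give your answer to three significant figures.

I ≈ 0.295 mA

Combine the parallel branches: R_p = (1/10.7 + 1/17.2 + 1/21.8)⁻¹ = 5.064 kΩ.
V_A = 46.9 × 5.064/36.96 = 6.425 V.
Branch current I = V_A/R_A = 6.425/21.8 = 0.2947 mA.
(Equivalently: I_total = 1.269 mA, then current-divider fraction G_k/ΣG = 0.2323.)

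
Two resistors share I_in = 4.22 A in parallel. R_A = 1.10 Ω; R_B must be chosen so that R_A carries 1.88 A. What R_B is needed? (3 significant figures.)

Two-branch current divider: I_A = I_in · R_B/(R_A + R_B).
1.88/4.22 = R_B/(R_A + R_B) → R_B = R_A · (0.4455)/(1 − 0.4455) = 1.10 × 0.8034 = 0.8838 Ω.

R_B ≈ 0.884 Ω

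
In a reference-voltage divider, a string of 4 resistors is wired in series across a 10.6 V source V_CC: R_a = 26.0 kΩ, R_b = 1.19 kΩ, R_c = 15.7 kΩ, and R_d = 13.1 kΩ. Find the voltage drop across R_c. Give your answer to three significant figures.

V ≈ 2.97 V

Total series resistance ΣR = 26.0 + 1.19 + 15.7 + 13.1 = 55.99 kΩ.
Voltage divider: V = V_CC · (15.70 / 55.99) = 10.6 × 0.2804 = 2.972 V.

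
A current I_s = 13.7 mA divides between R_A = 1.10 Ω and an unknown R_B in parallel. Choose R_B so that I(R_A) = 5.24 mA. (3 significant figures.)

In a two-way split, I_A/I_s = R_B/(R_A + R_B).
5.24/13.7 = R_B/(R_A + R_B) → R_B = R_A · (0.3825)/(1 − 0.3825) = 1.10 × 0.6194 = 0.6813 Ω.

R_B ≈ 0.681 Ω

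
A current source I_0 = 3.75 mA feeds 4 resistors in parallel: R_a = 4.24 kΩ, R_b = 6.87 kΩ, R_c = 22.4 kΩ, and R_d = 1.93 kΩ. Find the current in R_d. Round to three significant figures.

I ≈ 2.06 mA

ΣG = 1/4.24 + 1/6.87 + 1/22.4 + 1/1.93 = 0.9442.
R_d takes the fraction G_k/ΣG = 0.5181/0.9442 = 0.5488, so I = 3.75 × 0.5488 = 2.058 mA.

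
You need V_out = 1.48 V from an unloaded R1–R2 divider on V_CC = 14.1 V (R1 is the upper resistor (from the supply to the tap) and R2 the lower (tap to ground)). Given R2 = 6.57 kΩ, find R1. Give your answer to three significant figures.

R1 ≈ 56.0 kΩ

The divider ratio is R2/(R1+R2) = 1.48/14.1 = 0.1050.
So R1 = R2 · (V_CC/V_out − 1) = 6.57 × (14.1/1.48 − 1) = 6.57 × 8.527 = 56.02 kΩ.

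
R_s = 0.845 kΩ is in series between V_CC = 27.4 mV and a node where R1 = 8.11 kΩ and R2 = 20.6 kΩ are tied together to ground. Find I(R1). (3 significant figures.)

Equivalent of the parallel group: R_p = 5.819 kΩ.
V_A by voltage divider: V_A = 27.4 × 5.819/(0.845 + 5.819) = 23.93 mV.
Branch current I = V_A/R1 = 23.93/8.11 = 2.950 µA.

I ≈ 2.95 µA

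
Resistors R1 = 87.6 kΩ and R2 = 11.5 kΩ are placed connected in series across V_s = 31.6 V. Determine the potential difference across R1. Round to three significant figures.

ΣR = 87.6 + 11.5 = 99.10 kΩ.
By the voltage-divider rule, V = 31.6 × 87.60/99.10 = 27.93 V.

V ≈ 27.9 V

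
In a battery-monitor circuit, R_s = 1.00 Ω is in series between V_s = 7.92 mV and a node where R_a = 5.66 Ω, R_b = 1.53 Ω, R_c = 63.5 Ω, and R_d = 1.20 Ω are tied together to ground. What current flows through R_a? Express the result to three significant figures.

I ≈ 0.522 mA

Equivalent of the parallel group: R_p = 0.5955 Ω.
V_A by voltage divider: V_A = 7.92 × 0.5955/(1.00 + 0.5955) = 2.956 mV.
Branch current I = V_A/R_a = 2.956/5.66 = 0.5223 mA.
(Check via current divider: I_total = 4.964 mA; share G_k/ΣG = 0.1052 → same result.)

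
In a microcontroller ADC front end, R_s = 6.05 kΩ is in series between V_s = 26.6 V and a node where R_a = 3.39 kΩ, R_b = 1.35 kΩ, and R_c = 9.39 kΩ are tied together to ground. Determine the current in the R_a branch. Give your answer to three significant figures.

I ≈ 0.992 mA

Equivalent of the parallel group: R_p = 0.8755 kΩ.
V_A by voltage divider: V_A = 26.6 × 0.8755/(6.05 + 0.8755) = 3.363 V.
I(R_a) = V_A / R_a = 3.363/3.39 = 0.9919 mA.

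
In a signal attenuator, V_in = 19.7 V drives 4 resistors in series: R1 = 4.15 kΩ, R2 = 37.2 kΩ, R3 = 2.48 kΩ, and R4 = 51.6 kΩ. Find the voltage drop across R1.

Total series resistance ΣR = 4.15 + 37.2 + 2.48 + 51.6 = 95.43 kΩ.
Voltage divider: V = V_in · (4.150 / 95.43) = 19.7 × 0.04349 = 0.8567 V.

V ≈ 0.857 V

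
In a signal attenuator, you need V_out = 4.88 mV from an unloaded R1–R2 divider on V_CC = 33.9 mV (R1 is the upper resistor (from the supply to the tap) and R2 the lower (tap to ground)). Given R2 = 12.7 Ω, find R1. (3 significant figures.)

Required fraction k = V_out/V_CC = 0.1440.
So R1 = R2 · (V_CC/V_out − 1) = 12.7 × (33.9/4.88 − 1) = 12.7 × 5.947 = 75.52 Ω.

R1 ≈ 75.5 Ω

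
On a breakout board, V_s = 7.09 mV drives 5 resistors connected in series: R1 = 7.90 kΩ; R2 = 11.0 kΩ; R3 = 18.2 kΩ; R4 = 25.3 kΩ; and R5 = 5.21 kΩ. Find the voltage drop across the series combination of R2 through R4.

V ≈ 5.72 mV

Total series resistance ΣR = 7.90 + 11.0 + 18.2 + 25.3 + 5.21 = 67.61 kΩ.
R_{R2..R4} = 11.0 + 18.2 + 25.3 = 54.50 kΩ.
V = V_s · R/ΣR = 7.09 × 0.8061 = 5.715 mV.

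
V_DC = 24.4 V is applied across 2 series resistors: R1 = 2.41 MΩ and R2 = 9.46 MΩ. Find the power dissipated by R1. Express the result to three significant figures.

Series current I = V_DC/ΣR = 24.4/11.87 = 2.056 µA.
P = I²R = 4.226 × 2.41 = 10.18 µW.

P ≈ 10.2 µW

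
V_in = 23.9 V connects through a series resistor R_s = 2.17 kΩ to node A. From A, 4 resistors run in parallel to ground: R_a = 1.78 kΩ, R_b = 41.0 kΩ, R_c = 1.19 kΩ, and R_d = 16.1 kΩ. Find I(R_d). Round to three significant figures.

Equivalent of the parallel group: R_p = 0.6718 kΩ.
Node voltage V_A = V_in · R_p/(R_s + R_p) = 23.9 × 0.2364 = 5.650 V.
Branch current I = V_A/R_d = 5.650/16.1 = 0.3509 mA.

I ≈ 0.351 mA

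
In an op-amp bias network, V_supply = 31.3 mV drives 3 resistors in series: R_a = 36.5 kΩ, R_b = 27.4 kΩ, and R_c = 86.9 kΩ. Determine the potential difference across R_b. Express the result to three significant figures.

V ≈ 5.69 mV

Series total: ΣR = 36.5 + 27.4 + 86.9 = 150.8 kΩ.
Voltage divider: V = V_supply · (27.40 / 150.8) = 31.3 × 0.1817 = 5.687 mV.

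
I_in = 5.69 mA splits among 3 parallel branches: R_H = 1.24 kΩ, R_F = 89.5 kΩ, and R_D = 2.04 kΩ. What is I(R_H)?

I ≈ 3.51 mA

Total conductance ΣG = 1/1.24 + 1/89.5 + 1/2.04 = 1.308 (units of 1/kΩ).
R_H takes the fraction G_k/ΣG = 0.8065/1.308 = 0.6166, so I = 5.69 × 0.6166 = 3.509 mA.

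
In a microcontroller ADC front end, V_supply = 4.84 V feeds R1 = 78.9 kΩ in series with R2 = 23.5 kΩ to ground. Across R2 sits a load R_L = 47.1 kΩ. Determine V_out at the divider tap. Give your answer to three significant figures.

R2 ‖ R_L = (23.5 × 47.1)/(23.5 + 47.1) = 15.68 kΩ.
Now apply the divider: V_out = 4.84 × 0.1658 = 0.8023 V.
(Unloaded it would be 1.11 V; the load pulls it down.)

V_out ≈ 0.802 V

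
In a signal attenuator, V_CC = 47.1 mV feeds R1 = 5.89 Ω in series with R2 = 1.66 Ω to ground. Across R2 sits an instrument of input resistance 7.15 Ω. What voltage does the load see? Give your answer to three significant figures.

V_out ≈ 8.77 mV

R2 ‖ R_L = (1.66 × 7.15)/(1.66 + 7.15) = 1.347 Ω.
Then V_out = V_CC · R2'/(R1 + R2') = 47.1 × 1.347/7.237 = 8.768 mV.
(Unloaded it would be 10.4 mV; the load pulls it down.)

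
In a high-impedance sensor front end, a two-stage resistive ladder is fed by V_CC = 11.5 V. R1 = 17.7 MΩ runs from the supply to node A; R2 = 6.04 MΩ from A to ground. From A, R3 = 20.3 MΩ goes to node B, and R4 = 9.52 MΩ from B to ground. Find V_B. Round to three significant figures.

V_B ≈ 0.812 V

Node A sees R2 in parallel with the series input of stage 2, R3 + R4 = 29.82 MΩ.
Effective lower resistance at A: R2 ‖ 29.82 = 5.023 MΩ.
V_A = 11.5 × 5.023/(17.7 + 5.023) = 2.542 V.
V_B = V_A × 0.3192 = 0.8115 V.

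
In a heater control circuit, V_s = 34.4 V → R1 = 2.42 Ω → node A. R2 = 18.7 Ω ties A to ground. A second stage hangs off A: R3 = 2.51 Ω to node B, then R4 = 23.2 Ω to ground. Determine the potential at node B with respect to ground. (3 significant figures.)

V_B ≈ 25.4 V

The second stage (R3 + R4 = 25.71 Ω) loads node A in parallel with R2.
Effective lower resistance at A: R2 ‖ 25.71 = 10.83 Ω.
V_A = 34.4 × 10.83/(2.42 + 10.83) = 28.12 V.
V_B = V_A × 0.9024 = 25.37 V.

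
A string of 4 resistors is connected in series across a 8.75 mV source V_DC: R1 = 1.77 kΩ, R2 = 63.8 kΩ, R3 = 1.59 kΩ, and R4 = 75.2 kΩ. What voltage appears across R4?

Total series resistance ΣR = 1.77 + 63.8 + 1.59 + 75.2 = 142.4 kΩ.
V = V_DC · R/ΣR = 8.75 × 0.5282 = 4.622 mV.

V ≈ 4.62 mV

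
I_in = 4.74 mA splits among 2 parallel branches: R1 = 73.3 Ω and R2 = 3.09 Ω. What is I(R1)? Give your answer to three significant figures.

I ≈ 0.192 mA

With just two branches, the current splits inversely with resistance.
I(R1) = 4.74 × 3.09/(73.3 + 3.09) = 4.74 × 0.04045 = 0.1917 mA.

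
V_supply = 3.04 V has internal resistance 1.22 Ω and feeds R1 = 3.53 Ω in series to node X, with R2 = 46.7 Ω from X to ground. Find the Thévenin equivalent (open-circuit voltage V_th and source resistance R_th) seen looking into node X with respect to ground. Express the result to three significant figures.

R1' = 1.22 + 3.53 = 4.750 Ω (source resistance + R1).
With X open, the divider is unloaded: V_th = 3.04 × 46.7/51.45 = 2.759 V.
With V_supply suppressed (replaced by a short), R_th = R1' ‖ R2 = (4.750 × 46.7)/(4.750 + 46.7) = 4.311 Ω.

V_th ≈ 2.76 V, R_th ≈ 4.31 Ω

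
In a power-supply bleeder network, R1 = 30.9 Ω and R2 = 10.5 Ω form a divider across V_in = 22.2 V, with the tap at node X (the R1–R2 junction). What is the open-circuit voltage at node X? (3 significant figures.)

V_th ≈ 5.63 V

V_th is the unloaded tap voltage: V_in · R2/(R1+R2) = 22.2 × 0.2536 = 5.630 V.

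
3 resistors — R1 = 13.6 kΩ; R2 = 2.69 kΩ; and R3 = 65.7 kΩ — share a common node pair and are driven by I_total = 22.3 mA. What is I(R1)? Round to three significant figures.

Conductances: ΣG = 1/13.6 + 1/2.69 + 1/65.7 = 0.4605 (1/kΩ).
By the current-divider rule, I = I_total · G_k/ΣG = 22.3 × 0.1597 = 3.561 mA.

I ≈ 3.56 mA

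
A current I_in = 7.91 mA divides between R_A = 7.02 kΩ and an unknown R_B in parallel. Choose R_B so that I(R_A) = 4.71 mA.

The fraction through R_A equals R_B/(R_A+R_B).
4.71/7.91 = R_B/(R_A + R_B) → R_B = R_A · (0.5954)/(1 − 0.5954) = 7.02 × 1.472 = 10.33 kΩ.

R_B ≈ 10.3 kΩ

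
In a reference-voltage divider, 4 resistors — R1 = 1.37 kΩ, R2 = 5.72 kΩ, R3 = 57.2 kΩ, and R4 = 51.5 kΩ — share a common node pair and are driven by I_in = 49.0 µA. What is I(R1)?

ΣG = 1/1.37 + 1/5.72 + 1/57.2 + 1/51.5 = 0.9417.
Current divider: I(R1) = I_in · G_k/ΣG = 49.0 × (0.7299/0.9417) = 49.0 × 0.7752 = 37.98 µA.

I ≈ 38.0 µA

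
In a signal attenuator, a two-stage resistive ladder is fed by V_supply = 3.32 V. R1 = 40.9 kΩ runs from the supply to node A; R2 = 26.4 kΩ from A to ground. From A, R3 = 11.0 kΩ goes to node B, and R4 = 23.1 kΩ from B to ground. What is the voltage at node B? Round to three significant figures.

The second stage (R3 + R4 = 34.10 kΩ) loads node A in parallel with R2.
Effective lower resistance at A: R2 ‖ 34.10 = 14.88 kΩ.
First divider: V_A = V_supply · 14.88/(40.9 + 14.88) = 0.8857 V.
V_B = V_A × 0.6774 = 0.6000 V.

V_B ≈ 0.600 V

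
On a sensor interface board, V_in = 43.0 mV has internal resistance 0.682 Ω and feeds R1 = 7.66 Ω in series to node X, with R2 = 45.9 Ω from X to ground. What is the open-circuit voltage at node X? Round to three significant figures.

R1' = 0.682 + 7.66 = 8.342 Ω (source resistance + R1).
Open-circuit (no load on X): V_th = V_in · R2/(R1' + R2) = 43.0 × 45.9/(8.342 + 45.9) = 36.39 mV.

V_th ≈ 36.4 mV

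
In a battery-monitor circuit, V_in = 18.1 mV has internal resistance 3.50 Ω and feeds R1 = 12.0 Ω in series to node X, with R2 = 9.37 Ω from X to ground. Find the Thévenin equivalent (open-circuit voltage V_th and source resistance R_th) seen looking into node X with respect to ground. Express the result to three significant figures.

V_th ≈ 6.82 mV, R_th ≈ 5.84 Ω

R1' = 3.50 + 12.0 = 15.50 Ω (source resistance + R1).
With X open, the divider is unloaded: V_th = 18.1 × 9.37/24.87 = 6.819 mV.
Looking into X with the source shorted: R_th = R1'·R2/(R1'+R2) = 15.50 × 9.37/24.87 = 5.840 Ω.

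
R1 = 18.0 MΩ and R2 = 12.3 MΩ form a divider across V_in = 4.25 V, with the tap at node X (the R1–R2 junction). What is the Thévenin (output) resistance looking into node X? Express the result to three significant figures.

Zeroing V_in shorts the top of R1 to ground, so R_th = R1 ‖ R2 = 7.307 MΩ.

R_th ≈ 7.31 MΩ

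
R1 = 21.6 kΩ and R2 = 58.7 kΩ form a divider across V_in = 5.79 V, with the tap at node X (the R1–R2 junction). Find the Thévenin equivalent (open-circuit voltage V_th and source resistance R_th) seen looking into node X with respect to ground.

V_th ≈ 4.23 V, R_th ≈ 15.8 kΩ

With X open, the divider is unloaded: V_th = 5.79 × 58.7/80.30 = 4.233 V.
With V_in suppressed (replaced by a short), R_th = R1 ‖ R2 = (21.60 × 58.7)/(21.60 + 58.7) = 15.79 kΩ.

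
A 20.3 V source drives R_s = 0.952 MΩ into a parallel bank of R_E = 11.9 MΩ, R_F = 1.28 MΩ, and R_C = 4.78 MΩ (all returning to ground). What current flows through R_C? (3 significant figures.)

I ≈ 2.10 µA

Parallel bank: R_p = 1/(1/11.9 + 1/1.28 + 1/4.78) = 0.9307 MΩ.
V_A by voltage divider: V_A = 20.3 × 0.9307/(0.952 + 0.9307) = 10.04 V.
Branch current I = V_A/R_C = 10.04/4.78 = 2.099 µA.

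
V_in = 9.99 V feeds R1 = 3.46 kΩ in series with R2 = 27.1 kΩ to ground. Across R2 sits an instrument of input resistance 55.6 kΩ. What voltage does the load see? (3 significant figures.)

V_out ≈ 8.40 V

R2 ‖ R_L = (27.1 × 55.6)/(27.1 + 55.6) = 18.22 kΩ.
Now apply the divider: V_out = 9.99 × 0.8404 = 8.396 V.
(Unloaded it would be 8.86 V; the load pulls it down.)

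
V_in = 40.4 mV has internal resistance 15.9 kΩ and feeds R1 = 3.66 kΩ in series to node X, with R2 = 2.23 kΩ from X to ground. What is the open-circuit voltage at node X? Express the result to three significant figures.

V_th ≈ 4.13 mV

R1' = 15.9 + 3.66 = 19.56 kΩ (source resistance + R1).
With X open, the divider is unloaded: V_th = 40.4 × 2.23/21.79 = 4.135 mV.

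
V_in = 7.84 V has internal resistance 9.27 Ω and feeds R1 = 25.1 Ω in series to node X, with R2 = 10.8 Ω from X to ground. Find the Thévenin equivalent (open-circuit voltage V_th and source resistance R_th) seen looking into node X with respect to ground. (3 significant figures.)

R1' = 9.27 + 25.1 = 34.37 Ω (source resistance + R1).
V_th is the unloaded tap voltage: V_in · R2/(R1'+R2) = 7.84 × 0.2391 = 1.875 V.
Looking into X with the source shorted: R_th = R1'·R2/(R1'+R2) = 34.37 × 10.8/45.17 = 8.218 Ω.

V_th ≈ 1.87 V, R_th ≈ 8.22 Ω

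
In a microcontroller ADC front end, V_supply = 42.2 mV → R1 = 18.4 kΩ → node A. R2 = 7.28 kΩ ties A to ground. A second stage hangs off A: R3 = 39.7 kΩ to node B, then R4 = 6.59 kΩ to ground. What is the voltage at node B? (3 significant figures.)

V_B ≈ 1.53 mV

Node A sees R2 in parallel with the series input of stage 2, R3 + R4 = 46.29 kΩ.
R2 ‖ (R3+R4) = 6.291 kΩ.
So V_A = 42.2 × 0.2548 = 10.75 mV.
Stage 2 is unloaded, so V_B = V_A · R4/(R3+R4) = 10.75 × 6.59/46.29 = 1.531 mV.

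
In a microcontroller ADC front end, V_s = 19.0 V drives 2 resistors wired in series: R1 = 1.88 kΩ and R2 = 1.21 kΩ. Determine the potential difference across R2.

V ≈ 7.44 V

Total series resistance ΣR = 1.88 + 1.21 = 3.090 kΩ.
Voltage divider: V = V_s · (1.210 / 3.090) = 19.0 × 0.3916 = 7.440 V.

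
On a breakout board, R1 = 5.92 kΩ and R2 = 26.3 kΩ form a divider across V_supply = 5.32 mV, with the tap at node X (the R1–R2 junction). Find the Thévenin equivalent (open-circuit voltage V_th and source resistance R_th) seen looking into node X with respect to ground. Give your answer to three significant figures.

V_th ≈ 4.34 mV, R_th ≈ 4.83 kΩ

Open-circuit (no load on X): V_th = V_supply · R2/(R1 + R2) = 5.32 × 26.3/(5.920 + 26.3) = 4.343 mV.
With V_supply suppressed (replaced by a short), R_th = R1 ‖ R2 = (5.920 × 26.3)/(5.920 + 26.3) = 4.832 kΩ.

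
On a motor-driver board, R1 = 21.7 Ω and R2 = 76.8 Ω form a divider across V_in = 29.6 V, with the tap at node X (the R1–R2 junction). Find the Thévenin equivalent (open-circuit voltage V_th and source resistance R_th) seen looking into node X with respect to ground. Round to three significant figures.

Open-circuit (no load on X): V_th = V_in · R2/(R1 + R2) = 29.6 × 76.8/(21.70 + 76.8) = 23.08 V.
Zeroing V_in shorts the top of R1 to ground, so R_th = R1 ‖ R2 = 16.92 Ω.

V_th ≈ 23.1 V, R_th ≈ 16.9 Ω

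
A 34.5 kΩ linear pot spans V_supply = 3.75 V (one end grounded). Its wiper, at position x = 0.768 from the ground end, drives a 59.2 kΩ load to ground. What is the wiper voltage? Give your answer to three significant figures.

V_out ≈ 2.61 V

Lower segment x·R_p = 26.50 kΩ; upper segment (1−x)·R_p = 8.004 kΩ.
(x·R_p) ‖ R_L = 18.30 kΩ.
V_out = 3.75 × 18.30/(8.004 + 18.30) = 2.609 V.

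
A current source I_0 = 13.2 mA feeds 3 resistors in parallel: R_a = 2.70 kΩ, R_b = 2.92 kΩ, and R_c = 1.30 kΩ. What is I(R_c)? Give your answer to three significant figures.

ΣG = 1/2.70 + 1/2.92 + 1/1.30 = 1.482.
Current divider: I(R_c) = I_0 · G_k/ΣG = 13.2 × (0.7692/1.482) = 13.2 × 0.5190 = 6.851 mA.

I ≈ 6.85 mA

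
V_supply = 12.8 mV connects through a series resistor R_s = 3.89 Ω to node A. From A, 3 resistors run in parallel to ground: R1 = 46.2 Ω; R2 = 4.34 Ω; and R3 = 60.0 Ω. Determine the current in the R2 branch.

I ≈ 1.44 mA

Equivalent of the parallel group: R_p = 3.721 Ω.
V_A = 12.8 × 3.721/7.611 = 6.258 mV.
Branch current I = V_A/R2 = 6.258/4.34 = 1.442 mA.
(Equivalently: I_total = 1.682 mA, then current-divider fraction G_k/ΣG = 0.8574.)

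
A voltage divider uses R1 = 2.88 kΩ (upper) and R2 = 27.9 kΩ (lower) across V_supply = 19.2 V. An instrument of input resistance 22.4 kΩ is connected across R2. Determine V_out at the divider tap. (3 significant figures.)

First combine the lower leg with the load: R2 ‖ R_L = 12.42 kΩ.
Voltage divider with the loaded lower leg: V_out = 19.2 × 12.42/(2.88 + 12.42) = 19.2 × 0.8118 = 15.59 V.
(Unloaded it would be 17.4 V; the load pulls it down.)

V_out ≈ 15.6 V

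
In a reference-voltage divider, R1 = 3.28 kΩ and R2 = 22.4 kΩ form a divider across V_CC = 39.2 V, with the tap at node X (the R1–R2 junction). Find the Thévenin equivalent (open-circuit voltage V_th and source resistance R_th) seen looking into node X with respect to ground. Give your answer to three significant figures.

V_th ≈ 34.2 V, R_th ≈ 2.86 kΩ

V_th is the unloaded tap voltage: V_CC · R2/(R1+R2) = 39.2 × 0.8723 = 34.19 V.
Looking into X with the source shorted: R_th = R1·R2/(R1+R2) = 3.280 × 22.4/25.68 = 2.861 kΩ.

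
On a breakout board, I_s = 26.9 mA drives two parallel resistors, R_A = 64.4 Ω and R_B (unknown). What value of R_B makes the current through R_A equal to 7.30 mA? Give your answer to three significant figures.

R_B ≈ 24.0 Ω

In a two-way split, I_A/I_s = R_B/(R_A + R_B).
With f = 0.2714, R_B = R_A · f/(1−f) = 64.4 × 0.3724 = 23.99 Ω.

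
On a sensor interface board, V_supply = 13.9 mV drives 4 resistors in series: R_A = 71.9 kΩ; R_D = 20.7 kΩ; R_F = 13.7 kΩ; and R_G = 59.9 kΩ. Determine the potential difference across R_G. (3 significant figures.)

Series total: ΣR = 71.9 + 20.7 + 13.7 + 59.9 = 166.2 kΩ.
Voltage divider: V = V_supply · (59.90 / 166.2) = 13.9 × 0.3604 = 5.010 mV.

V ≈ 5.01 mV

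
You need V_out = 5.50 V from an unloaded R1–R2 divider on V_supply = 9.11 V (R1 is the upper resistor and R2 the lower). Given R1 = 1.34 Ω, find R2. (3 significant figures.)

V_out/V_supply = R2/(R1+R2) = 0.6037.
R2 = R1 · 0.6037/(1 − 0.6037) = 2.042 Ω.

R2 ≈ 2.04 Ω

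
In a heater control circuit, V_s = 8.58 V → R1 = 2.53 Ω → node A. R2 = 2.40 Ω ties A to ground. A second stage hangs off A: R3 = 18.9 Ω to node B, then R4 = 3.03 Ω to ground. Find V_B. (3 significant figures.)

V_B ≈ 0.546 V

Node A sees R2 in parallel with the series input of stage 2, R3 + R4 = 21.93 Ω.
Effective lower resistance at A: R2 ‖ 21.93 = 2.163 Ω.
So V_A = 8.58 × 0.4609 = 3.955 V.
Stage 2 is unloaded, so V_B = V_A · R4/(R3+R4) = 3.955 × 3.03/21.93 = 0.5464 V.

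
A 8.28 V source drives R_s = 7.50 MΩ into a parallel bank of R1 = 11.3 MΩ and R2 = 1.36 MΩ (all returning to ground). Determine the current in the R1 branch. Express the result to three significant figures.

Equivalent of the parallel group: R_p = 1.214 MΩ.
Node voltage V_A = V_in · R_p/(R_s + R_p) = 8.28 × 0.1393 = 1.153 V.
I(R1) = V_A / R1 = 1.153/11.3 = 0.1021 µA.
(Check via current divider: I_total = 0.9502 µA; share G_k/ΣG = 0.1074 → same result.)

I ≈ 0.102 µA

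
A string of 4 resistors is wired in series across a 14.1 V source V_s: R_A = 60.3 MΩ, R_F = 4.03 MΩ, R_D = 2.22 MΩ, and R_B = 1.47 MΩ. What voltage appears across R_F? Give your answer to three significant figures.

V ≈ 0.835 V

Total series resistance ΣR = 60.3 + 4.03 + 2.22 + 1.47 = 68.02 MΩ.
V = V_s · R/ΣR = 14.1 × 0.05925 = 0.8354 V.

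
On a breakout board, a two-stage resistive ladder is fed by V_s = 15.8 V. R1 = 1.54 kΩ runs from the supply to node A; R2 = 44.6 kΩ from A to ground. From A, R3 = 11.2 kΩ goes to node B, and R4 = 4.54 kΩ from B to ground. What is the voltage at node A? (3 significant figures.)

Looking into the second stage from A: R3 + R4 = 15.74 kΩ appears in parallel with R2.
Effective lower resistance at A: R2 ‖ 15.74 = 11.63 kΩ.
First divider: V_A = V_s · 11.63/(1.54 + 11.63) = 13.95 V.

V_A ≈ 14.0 V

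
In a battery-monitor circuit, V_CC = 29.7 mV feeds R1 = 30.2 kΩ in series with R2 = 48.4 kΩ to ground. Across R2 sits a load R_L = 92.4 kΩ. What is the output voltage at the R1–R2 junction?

The load sits in parallel with R2, giving an effective lower resistance R2' = R2·R_L/(R2+R_L) = 31.76 kΩ.
Then V_out = V_CC · R2'/(R1 + R2') = 29.7 × 31.76/61.96 = 15.22 mV.

V_out ≈ 15.2 mV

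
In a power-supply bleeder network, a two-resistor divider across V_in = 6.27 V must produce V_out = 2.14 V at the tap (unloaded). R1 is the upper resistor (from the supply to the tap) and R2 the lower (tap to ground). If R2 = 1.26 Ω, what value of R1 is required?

R1 ≈ 2.43 Ω

V_out/V_in = R2/(R1+R2) = 0.3413.
Rearranging, R1 = R2·(1−k)/k = 1.26 × 1.930 = 2.432 Ω.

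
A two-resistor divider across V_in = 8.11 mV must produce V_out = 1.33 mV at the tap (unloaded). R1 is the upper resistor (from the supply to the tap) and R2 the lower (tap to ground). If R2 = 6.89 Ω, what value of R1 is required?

R1 ≈ 35.1 Ω

Required fraction k = V_out/V_in = 0.1640.
So R1 = R2 · (V_in/V_out − 1) = 6.89 × (8.11/1.33 − 1) = 6.89 × 5.098 = 35.12 Ω.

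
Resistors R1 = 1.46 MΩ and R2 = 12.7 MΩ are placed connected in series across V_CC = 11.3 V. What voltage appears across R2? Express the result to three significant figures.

ΣR = 1.46 + 12.7 = 14.16 MΩ.
V = V_CC · R/ΣR = 11.3 × 0.8969 = 10.13 V.

V ≈ 10.1 V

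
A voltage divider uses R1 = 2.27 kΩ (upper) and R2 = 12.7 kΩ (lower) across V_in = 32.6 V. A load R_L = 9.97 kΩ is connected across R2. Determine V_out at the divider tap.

V_out ≈ 23.2 V

First combine the lower leg with the load: R2 ‖ R_L = 5.585 kΩ.
Voltage divider with the loaded lower leg: V_out = 32.6 × 5.585/(2.27 + 5.585) = 32.6 × 0.7110 = 23.18 V.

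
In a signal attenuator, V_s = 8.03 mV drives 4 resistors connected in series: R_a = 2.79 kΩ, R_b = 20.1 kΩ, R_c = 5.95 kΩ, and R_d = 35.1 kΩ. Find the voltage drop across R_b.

V ≈ 2.52 mV

Series total: ΣR = 2.79 + 20.1 + 5.95 + 35.1 = 63.94 kΩ.
By the voltage-divider rule, V = 8.03 × 20.10/63.94 = 2.524 mV.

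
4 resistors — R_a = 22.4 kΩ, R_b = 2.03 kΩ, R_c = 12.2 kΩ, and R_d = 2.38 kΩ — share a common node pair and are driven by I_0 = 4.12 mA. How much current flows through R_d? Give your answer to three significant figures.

ΣG = 1/22.4 + 1/2.03 + 1/12.2 + 1/2.38 = 1.039.
Current divider: I(R_d) = I_0 · G_k/ΣG = 4.12 × (0.4202/1.039) = 4.12 × 0.4042 = 1.665 mA.

I ≈ 1.67 mA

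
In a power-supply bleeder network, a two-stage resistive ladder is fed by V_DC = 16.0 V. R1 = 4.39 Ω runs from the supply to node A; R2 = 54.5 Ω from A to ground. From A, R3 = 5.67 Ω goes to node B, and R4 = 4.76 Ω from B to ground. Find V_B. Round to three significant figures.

V_B ≈ 4.86 V

Looking into the second stage from A: R3 + R4 = 10.43 Ω appears in parallel with R2.
Effective lower resistance at A: R2 ‖ 10.43 = 8.755 Ω.
So V_A = 16.0 × 0.6660 = 10.66 V.
V_B = V_A × 0.4564 = 4.863 V.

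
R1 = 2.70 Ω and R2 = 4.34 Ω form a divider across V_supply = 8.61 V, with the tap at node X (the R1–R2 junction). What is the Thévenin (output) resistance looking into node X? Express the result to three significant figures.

R_th ≈ 1.66 Ω

With V_supply suppressed (replaced by a short), R_th = R1 ‖ R2 = (2.700 × 4.34)/(2.700 + 4.34) = 1.664 Ω.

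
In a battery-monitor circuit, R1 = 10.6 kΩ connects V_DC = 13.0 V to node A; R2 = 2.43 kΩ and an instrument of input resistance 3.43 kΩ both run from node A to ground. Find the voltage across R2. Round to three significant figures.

V_out ≈ 1.54 V

R2 ‖ R_L = (2.43 × 3.43)/(2.43 + 3.43) = 1.422 kΩ.
Now apply the divider: V_out = 13.0 × 0.1183 = 1.538 V.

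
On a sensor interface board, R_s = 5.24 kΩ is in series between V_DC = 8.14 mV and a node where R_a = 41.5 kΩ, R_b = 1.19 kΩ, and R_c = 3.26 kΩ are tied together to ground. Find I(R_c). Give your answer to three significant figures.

I ≈ 0.350 µA

Combine the parallel branches: R_p = (1/41.5 + 1/1.19 + 1/3.26)⁻¹ = 0.8538 kΩ.
V_A by voltage divider: V_A = 8.14 × 0.8538/(5.24 + 0.8538) = 1.141 mV.
I(R_c) = V_A / R_c = 1.141/3.26 = 0.3499 µA.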